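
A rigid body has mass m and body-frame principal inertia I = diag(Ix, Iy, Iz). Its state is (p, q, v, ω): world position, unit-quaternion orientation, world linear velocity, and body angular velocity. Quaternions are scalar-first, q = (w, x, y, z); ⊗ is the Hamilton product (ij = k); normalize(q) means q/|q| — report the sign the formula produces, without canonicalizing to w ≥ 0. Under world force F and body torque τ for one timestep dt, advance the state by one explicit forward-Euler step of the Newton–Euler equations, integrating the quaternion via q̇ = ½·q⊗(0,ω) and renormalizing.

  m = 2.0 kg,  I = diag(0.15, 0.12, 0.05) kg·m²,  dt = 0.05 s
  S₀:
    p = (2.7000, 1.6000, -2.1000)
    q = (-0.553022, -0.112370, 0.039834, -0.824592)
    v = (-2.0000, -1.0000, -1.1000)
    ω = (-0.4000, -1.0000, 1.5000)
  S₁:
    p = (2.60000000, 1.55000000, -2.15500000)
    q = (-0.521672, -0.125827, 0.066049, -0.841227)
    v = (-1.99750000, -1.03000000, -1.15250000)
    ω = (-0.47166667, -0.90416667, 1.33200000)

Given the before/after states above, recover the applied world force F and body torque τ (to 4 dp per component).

F = (0.1000, -1.2000, -2.1000)
τ = (-0.1100, 0.1700, -0.1800)

ω₁ − ω₀ = (-0.07166667, 0.09583333, -0.16800000)
gyro term ω₀×Iω₀ = (0.1050, -0.0600, -0.0120)
applied torque τ = (-0.1100, 0.1700, -0.1800)
Δv = v₁−v₀ = (0.00250000, -0.03000000, -0.05250000)
applied force F = (0.1000, -1.2000, -2.1000)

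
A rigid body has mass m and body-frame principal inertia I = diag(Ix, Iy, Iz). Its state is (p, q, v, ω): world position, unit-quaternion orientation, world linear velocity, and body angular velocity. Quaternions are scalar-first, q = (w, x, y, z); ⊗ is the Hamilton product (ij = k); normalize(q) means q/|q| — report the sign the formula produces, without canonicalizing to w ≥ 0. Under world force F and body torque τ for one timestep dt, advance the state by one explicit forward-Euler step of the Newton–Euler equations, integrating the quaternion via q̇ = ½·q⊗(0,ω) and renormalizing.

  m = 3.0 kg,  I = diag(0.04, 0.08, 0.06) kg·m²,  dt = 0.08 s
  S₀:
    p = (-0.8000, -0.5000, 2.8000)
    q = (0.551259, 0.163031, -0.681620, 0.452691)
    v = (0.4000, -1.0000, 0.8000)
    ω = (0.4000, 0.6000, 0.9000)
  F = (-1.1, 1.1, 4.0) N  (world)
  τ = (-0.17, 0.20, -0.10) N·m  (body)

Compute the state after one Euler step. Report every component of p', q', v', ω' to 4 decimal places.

p' = (-0.7680, -0.5800, 2.8640)
q' = (0.5481, 0.1363, -0.6663, 0.4868)
v' = (0.3707, -0.9707, 0.9067)
ω' = (0.0816, 0.8072, 0.7539)

a = F/m = (-0.3667, 0.3667, 1.3333)
new position p' = (-0.7680, -0.5800, 2.8640)
v + (F/m)dt = (0.3707, -0.9707, 0.9067)
precession coupling ω×(Iω) = (-0.0108, -0.0072, 0.0096)
α = I⁻¹(τ − ω×Iω) = (-3.9800, 2.5900, -1.8267)
ω' = ω + α·dt = (0.0816, 0.8072, 0.7539)
2q̇ = q⊗(0,ω) = (-0.0636623, -0.6645690, 0.3651039, 0.8665997)
q + ½dt·q⊗(0,ω), renormalized = (0.5481, 0.1363, -0.6663, 0.4868)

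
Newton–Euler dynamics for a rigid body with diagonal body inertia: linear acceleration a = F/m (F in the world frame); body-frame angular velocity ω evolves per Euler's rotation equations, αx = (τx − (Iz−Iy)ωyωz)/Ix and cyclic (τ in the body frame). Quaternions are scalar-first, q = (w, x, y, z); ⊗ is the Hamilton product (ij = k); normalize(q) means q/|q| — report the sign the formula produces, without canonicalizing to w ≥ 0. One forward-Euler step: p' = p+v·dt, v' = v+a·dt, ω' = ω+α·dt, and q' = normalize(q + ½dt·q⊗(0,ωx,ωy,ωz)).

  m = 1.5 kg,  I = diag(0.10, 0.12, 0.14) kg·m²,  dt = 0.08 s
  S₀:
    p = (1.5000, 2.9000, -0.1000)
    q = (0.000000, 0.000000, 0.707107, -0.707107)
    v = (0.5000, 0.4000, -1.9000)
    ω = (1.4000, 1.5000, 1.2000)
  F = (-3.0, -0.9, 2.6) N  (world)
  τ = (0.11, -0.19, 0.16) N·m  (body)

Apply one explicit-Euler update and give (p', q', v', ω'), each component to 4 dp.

a = F/m = (-2.0000, -0.6000, 1.7333)
p' = p + v·dt = (1.5400, 2.9320, -0.2520)
new velocity v' = (0.3400, 0.3520, -1.7613)
angular accel α = (0.7400, -1.0233, 0.8429)
new body rate ω' = (1.4592, 1.4181, 1.2674)
2q̇ = q⊗(0,ω) = (-0.2121321, 1.9091889, -0.9899498, -0.9899498)
updated quaternion q' = (-0.0084, 0.0760, 0.6645, -0.7434)

p' = (1.5400, 2.9320, -0.2520)
q' = (-0.0084, 0.0760, 0.6645, -0.7434)
v' = (0.3400, 0.3520, -1.7613)
ω' = (1.4592, 1.4181, 1.2674)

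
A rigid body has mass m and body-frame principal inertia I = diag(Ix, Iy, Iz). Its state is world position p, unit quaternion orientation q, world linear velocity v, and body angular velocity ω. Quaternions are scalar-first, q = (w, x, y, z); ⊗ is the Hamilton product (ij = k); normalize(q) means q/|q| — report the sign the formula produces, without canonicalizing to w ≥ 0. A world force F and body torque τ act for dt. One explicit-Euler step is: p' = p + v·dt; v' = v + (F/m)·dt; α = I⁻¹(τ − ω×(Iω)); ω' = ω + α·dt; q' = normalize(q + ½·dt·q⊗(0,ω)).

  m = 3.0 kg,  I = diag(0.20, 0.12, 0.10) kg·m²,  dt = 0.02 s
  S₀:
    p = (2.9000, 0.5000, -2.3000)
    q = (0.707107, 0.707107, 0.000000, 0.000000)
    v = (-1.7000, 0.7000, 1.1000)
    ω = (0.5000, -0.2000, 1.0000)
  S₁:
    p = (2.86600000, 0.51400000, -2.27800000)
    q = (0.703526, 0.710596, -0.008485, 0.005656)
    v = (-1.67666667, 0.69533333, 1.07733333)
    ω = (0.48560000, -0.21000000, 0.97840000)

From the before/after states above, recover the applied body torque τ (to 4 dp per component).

ω₁ − ω₀ = (-0.01440000, -0.01000000, -0.02160000)
applied torque τ = (-0.1400, -0.0100, -0.1000)

τ = (-0.1400, -0.0100, -0.1000)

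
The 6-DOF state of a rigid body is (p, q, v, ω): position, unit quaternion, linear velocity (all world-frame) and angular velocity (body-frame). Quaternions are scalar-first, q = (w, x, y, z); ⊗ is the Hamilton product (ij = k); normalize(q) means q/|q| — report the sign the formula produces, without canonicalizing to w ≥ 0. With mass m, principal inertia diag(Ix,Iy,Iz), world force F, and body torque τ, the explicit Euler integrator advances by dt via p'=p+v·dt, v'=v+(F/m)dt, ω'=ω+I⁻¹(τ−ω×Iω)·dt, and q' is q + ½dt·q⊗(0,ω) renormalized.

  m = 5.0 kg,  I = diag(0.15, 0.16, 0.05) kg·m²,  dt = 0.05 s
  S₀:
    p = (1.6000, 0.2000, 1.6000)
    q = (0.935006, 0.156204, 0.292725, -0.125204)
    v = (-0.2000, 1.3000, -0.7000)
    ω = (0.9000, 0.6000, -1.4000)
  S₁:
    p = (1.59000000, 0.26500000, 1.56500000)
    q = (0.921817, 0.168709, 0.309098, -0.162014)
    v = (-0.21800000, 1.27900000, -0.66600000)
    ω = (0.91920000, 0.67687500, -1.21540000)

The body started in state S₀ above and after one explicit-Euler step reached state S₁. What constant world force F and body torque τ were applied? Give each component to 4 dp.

F = (-1.8000, -2.1000, 3.4000)
τ = (0.1500, 0.1200, 0.1900)

v₁ − v₀ = (-0.01800000, -0.02100000, 0.03400000)
applied force F = (-1.8000, -2.1000, 3.4000)
ω₁ − ω₀ = (0.01920000, 0.07687500, 0.18460000)
precession coupling = (0.0924, -0.1260, 0.0054)
applied torque τ = (0.1500, 0.1200, 0.1900)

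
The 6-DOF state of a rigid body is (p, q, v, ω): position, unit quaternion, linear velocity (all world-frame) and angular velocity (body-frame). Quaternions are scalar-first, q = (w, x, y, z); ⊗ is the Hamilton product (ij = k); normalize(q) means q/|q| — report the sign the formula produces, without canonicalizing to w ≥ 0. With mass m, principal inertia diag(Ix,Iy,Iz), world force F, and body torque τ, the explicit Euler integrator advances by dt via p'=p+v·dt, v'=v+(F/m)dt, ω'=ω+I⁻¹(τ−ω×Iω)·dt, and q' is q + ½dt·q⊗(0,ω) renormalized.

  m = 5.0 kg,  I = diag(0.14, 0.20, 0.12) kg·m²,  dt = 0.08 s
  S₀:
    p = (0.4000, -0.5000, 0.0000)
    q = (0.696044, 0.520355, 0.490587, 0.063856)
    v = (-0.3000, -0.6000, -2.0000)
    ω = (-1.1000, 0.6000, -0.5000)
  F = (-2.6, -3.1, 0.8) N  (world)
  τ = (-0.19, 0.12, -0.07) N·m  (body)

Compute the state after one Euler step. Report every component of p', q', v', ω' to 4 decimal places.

precession coupling ω×(Iω) = (0.0240, 0.0110, -0.0396)
angular accel α = (-1.5286, 0.5450, -0.2533)
ω' = ω + α·dt = (-1.2223, 0.6436, -0.5203)
q⊗(0,ω) = (0.3099663, -1.0492555, 0.6075623, 0.5038367)
q' = normalize(q + ½dt·q⊗(0,ω)) = (0.7074, 0.4777, 0.5141, 0.0839)
a = F/m = (-0.5200, -0.6200, 0.1600)
p + v·dt = (0.3760, -0.5480, -0.1600)
v + (F/m)dt = (-0.3416, -0.6496, -1.9872)

p' = (0.3760, -0.5480, -0.1600)
q' = (0.7074, 0.4777, 0.5141, 0.0839)
v' = (-0.3416, -0.6496, -1.9872)
ω' = (-1.2223, 0.6436, -0.5203)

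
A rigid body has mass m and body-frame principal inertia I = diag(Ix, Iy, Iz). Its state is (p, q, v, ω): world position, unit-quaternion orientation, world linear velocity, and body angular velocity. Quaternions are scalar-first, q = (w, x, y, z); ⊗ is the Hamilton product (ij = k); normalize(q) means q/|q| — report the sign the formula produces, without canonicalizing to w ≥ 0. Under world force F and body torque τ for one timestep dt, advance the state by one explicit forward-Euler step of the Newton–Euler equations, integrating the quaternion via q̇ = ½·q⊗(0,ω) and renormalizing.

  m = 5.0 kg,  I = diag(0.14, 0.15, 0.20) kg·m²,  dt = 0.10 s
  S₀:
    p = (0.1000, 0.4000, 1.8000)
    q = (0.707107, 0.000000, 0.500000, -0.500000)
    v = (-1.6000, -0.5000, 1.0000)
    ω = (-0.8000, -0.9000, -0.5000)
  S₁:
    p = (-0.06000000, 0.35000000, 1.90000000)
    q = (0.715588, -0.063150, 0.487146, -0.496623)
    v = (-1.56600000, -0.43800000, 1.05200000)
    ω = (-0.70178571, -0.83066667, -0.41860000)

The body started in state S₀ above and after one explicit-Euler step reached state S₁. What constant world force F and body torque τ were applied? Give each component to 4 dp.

F = (1.7000, 3.1000, 2.6000)
τ = (0.1600, 0.0800, 0.1700)

Δv = v₁−v₀ = (0.03400000, 0.06200000, 0.05200000)
F = m·Δv/dt = (1.7000, 3.1000, 2.6000)
rate change Δω = (0.09821429, 0.06933333, 0.08140000)
applied torque τ = (0.1600, 0.0800, 0.1700)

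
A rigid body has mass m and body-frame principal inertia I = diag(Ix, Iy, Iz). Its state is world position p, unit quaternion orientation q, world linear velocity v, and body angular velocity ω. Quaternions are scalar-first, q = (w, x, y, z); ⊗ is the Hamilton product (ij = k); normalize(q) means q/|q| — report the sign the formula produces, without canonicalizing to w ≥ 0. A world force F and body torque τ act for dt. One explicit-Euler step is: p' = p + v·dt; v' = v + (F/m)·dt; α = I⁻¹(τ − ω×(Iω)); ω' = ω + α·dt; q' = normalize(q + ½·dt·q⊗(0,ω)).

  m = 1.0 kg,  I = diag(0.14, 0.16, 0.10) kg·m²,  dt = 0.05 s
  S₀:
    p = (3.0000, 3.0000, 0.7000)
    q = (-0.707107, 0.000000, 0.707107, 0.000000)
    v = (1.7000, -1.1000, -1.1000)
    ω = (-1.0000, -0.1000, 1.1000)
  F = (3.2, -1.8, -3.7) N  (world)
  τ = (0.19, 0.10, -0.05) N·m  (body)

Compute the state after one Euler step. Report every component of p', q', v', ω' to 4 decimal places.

new position p' = (3.0850, 2.9450, 0.6450)
v' = v + a·dt = (1.8600, -1.1900, -1.2850)
precession coupling ω×(Iω) = (0.0066, -0.0440, 0.0020)
(τ − ω×Iω)/I = (1.3100, 0.9000, -0.5200)
ω + α·dt = (-0.9345, -0.0550, 1.0740)
q⊗(0,ω) = (0.0707107, 1.4849247, 0.0707107, -0.0707107)
updated quaternion q' = (-0.7049, 0.0371, 0.7084, -0.0018)

p' = (3.0850, 2.9450, 0.6450)
q' = (-0.7049, 0.0371, 0.7084, -0.0018)
v' = (1.8600, -1.1900, -1.2850)
ω' = (-0.9345, -0.0550, 1.0740)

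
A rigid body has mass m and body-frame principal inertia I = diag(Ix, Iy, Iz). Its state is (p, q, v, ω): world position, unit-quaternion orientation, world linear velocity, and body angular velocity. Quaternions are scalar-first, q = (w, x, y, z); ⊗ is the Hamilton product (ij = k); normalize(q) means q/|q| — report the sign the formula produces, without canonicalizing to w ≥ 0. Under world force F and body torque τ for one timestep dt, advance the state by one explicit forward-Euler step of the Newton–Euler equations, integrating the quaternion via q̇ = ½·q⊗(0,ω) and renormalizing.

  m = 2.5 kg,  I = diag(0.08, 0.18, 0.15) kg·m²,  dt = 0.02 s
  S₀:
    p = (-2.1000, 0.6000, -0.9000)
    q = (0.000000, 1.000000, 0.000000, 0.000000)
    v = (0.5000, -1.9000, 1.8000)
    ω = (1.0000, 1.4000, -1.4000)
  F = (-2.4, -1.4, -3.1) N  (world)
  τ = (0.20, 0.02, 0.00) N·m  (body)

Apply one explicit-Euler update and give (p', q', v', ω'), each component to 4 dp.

p' = (-2.0900, 0.5620, -0.8640)
q' = (-0.0100, 0.9998, 0.0140, 0.0140)
v' = (0.4808, -1.9112, 1.7752)
ω' = (1.0353, 1.3913, -1.4187)

ω×(Iω) gyroscopic = (0.0588, 0.0980, 0.1400)
α = I⁻¹(τ − ω×Iω) = (1.7650, -0.4333, -0.9333)
ω + α·dt = (1.0353, 1.3913, -1.4187)
Hamilton product q⊗(0,ω) = (-1.0000000, 0.0000000, 1.4000000, 1.4000000)
q' = normalize(q + ½dt·q⊗(0,ω)) = (-0.0100, 0.9998, 0.0140, 0.0140)
linear accel F/m = (-0.9600, -0.5600, -1.2400)
p' = p + v·dt = (-2.0900, 0.5620, -0.8640)
new velocity v' = (0.4808, -1.9112, 1.7752)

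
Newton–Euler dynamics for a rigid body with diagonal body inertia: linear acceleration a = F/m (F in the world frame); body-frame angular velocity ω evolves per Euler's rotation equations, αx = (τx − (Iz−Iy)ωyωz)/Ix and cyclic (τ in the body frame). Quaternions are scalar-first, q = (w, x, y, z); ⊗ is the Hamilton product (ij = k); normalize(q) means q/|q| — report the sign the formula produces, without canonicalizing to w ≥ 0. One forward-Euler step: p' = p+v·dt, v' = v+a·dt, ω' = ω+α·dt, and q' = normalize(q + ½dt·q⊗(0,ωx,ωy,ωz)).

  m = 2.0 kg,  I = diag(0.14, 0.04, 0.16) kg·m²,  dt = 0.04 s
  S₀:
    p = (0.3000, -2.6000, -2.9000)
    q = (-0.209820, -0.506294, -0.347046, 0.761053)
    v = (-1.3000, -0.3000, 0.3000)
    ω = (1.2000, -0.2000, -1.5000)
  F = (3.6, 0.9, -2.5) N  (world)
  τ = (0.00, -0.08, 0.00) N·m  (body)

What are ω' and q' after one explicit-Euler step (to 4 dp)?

(τ − ω×Iω)/I = (-0.2571, -2.9000, -0.1500)
new body rate ω' = (1.1897, -0.3160, -1.5060)
2q̇ = q⊗(0,ω) = (1.6797231, 0.4209956, 0.1957866, 0.8324440)
q' = normalize(q + ½dt·q⊗(0,ω)) = (-0.1761, -0.4975, -0.3429, 0.7771)

ω' = (1.1897, -0.3160, -1.5060)
q' = (-0.1761, -0.4975, -0.3429, 0.7771)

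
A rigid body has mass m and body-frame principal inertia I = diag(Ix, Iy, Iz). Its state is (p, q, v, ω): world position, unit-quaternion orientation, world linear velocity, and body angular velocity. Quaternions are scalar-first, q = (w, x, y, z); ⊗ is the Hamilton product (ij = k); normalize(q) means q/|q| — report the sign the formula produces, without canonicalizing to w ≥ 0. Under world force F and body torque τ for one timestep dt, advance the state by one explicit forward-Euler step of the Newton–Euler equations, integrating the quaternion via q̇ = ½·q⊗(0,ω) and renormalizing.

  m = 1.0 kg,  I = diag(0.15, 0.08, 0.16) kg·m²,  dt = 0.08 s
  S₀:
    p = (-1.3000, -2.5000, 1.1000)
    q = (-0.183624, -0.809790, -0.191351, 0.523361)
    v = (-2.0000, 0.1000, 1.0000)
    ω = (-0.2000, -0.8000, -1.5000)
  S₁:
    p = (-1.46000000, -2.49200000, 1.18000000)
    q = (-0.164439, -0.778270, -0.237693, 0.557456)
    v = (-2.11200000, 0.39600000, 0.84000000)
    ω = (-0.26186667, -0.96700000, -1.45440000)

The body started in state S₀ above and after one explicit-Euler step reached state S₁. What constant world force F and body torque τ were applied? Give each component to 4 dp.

F = (-1.4000, 3.7000, -2.0000)
τ = (-0.0200, -0.1700, 0.0800)

Δω = ω₁−ω₀ = (-0.06186667, -0.16700000, 0.04560000)
gyro term ω₀×Iω₀ = (0.0960, -0.0030, -0.0112)
I·α + gyro = (-0.0200, -0.1700, 0.0800)
Δv = v₁−v₀ = (-0.11200000, 0.29600000, -0.16000000)
F = m·Δv/dt = (-1.4000, 3.7000, -2.0000)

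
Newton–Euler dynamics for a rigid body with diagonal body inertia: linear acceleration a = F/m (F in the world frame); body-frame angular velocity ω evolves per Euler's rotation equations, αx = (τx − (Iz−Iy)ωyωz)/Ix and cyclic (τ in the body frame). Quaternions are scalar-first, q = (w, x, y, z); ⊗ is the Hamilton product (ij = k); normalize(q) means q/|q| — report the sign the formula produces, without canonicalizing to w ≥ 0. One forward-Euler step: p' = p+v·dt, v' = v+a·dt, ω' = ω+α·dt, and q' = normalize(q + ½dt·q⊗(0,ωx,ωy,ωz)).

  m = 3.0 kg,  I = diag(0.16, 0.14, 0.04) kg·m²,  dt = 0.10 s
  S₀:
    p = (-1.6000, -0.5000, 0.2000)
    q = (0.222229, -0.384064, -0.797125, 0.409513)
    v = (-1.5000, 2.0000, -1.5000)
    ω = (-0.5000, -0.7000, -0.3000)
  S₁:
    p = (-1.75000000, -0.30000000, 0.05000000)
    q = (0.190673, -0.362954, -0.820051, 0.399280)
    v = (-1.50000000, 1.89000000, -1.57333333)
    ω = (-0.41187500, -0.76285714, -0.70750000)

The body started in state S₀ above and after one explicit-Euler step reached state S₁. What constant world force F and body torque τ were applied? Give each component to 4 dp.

F = (0.0000, -3.3000, -2.2000)
τ = (0.1200, -0.0700, -0.1700)

Δω = ω₁−ω₀ = (0.08812500, -0.06285714, -0.40750000)
τ = I·(Δω/dt) + ω₀×(Iω₀) = (0.1200, -0.0700, -0.1700)
velocity change Δv = (0.00000000, -0.11000000, -0.07333333)
F = m·Δv/dt = (0.0000, -3.3000, -2.2000)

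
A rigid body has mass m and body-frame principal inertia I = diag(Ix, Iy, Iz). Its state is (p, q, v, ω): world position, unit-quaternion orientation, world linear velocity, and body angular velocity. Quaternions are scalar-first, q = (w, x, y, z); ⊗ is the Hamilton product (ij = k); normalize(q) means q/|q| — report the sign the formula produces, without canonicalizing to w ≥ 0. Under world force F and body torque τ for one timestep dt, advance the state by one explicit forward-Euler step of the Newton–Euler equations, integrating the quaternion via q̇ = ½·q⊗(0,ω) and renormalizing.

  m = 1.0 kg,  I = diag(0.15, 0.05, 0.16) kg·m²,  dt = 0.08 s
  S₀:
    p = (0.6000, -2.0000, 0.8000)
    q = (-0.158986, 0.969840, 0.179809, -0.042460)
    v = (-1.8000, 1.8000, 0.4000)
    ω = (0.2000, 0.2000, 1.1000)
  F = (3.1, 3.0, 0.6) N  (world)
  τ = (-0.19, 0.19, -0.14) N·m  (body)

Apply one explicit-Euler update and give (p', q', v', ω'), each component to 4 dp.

a = (3.1000, 3.0000, 0.6000)
p' = p + v·dt = (0.4560, -1.8560, 0.8320)
new velocity v' = (-1.5520, 2.0400, 0.4480)
(τ − ω×Iω)/I = (-1.4280, 3.8440, -0.8500)
ω + α·dt = (0.0858, 0.5075, 1.0320)
2q̇ = q⊗(0,ω) = (-0.1832238, 0.1744847, -1.1071132, -0.0168784)
updated quaternion q' = (-0.1661, 0.9758, 0.1354, -0.0431)

p' = (0.4560, -1.8560, 0.8320)
q' = (-0.1661, 0.9758, 0.1354, -0.0431)
v' = (-1.5520, 2.0400, 0.4480)
ω' = (0.0858, 0.5075, 1.0320)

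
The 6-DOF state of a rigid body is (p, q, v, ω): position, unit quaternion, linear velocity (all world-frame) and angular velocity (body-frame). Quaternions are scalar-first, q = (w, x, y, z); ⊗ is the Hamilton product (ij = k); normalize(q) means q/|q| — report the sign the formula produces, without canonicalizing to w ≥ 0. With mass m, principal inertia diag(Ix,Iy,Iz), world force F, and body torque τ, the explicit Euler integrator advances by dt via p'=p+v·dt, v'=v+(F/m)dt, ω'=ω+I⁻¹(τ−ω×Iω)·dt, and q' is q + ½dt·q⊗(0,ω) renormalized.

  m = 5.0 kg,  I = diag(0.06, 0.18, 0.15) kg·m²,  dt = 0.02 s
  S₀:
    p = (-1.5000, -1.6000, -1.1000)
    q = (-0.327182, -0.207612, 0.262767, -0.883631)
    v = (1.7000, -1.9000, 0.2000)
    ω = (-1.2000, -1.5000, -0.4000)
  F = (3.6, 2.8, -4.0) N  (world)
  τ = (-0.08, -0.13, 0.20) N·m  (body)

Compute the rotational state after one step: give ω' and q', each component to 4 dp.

ω' = (-1.2207, -1.5096, -0.4021)
q' = (-0.3292, -0.2179, 0.2774, -0.8759)

(τ − ω×Iω)/I = (-1.0333, -0.4822, -0.1067)
ω' = ω + α·dt = (-1.2207, -1.5096, -0.4021)
q⊗(0,ω) = (-0.2084363, -1.0379349, 1.4680854, 0.7576112)
updated quaternion q' = (-0.3292, -0.2179, 0.2774, -0.8759)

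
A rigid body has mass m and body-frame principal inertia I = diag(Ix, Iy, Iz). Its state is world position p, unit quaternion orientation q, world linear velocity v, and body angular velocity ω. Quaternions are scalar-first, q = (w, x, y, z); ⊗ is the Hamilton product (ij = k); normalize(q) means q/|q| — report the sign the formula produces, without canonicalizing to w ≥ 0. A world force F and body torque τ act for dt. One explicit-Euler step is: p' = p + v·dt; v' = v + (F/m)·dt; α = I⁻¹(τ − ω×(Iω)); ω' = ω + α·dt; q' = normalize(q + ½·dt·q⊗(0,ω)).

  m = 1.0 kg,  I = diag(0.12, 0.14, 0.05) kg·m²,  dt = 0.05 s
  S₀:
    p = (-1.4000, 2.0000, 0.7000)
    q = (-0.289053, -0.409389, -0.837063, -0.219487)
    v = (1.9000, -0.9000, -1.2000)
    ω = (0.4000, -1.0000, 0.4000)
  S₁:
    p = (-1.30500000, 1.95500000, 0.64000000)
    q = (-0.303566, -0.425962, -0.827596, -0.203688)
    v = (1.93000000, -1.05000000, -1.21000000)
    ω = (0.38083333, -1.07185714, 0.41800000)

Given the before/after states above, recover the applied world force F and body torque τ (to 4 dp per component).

F = (0.6000, -3.0000, -0.2000)
τ = (-0.0100, -0.1900, 0.0100)

Δv = v₁−v₀ = (0.03000000, -0.15000000, -0.01000000)
F = m·Δv/dt = (0.6000, -3.0000, -0.2000)
ω₁ − ω₀ = (-0.01916667, -0.07185714, 0.01800000)
precession coupling = (0.0360, 0.0112, -0.0080)
τ = I·(Δω/dt) + ω₀×(Iω₀) = (-0.0100, -0.1900, 0.0100)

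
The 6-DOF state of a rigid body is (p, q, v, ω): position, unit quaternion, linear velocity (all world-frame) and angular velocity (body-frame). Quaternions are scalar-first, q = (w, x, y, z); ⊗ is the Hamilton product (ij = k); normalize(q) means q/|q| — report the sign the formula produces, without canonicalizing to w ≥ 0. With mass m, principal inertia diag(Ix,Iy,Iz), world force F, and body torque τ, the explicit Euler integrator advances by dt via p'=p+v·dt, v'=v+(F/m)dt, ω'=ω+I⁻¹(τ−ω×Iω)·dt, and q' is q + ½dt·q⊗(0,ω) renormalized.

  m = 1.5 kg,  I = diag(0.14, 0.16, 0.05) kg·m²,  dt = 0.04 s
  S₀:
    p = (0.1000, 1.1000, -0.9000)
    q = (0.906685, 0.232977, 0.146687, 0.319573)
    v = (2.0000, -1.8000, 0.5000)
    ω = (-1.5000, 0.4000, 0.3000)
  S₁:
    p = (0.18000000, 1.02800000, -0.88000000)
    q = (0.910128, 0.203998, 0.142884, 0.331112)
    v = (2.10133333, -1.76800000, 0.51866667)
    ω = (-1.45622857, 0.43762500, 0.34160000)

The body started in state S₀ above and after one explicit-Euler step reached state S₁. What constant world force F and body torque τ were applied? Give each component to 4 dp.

F = (3.8000, 1.2000, 0.7000)
τ = (0.1400, 0.1100, 0.0400)

Δω = ω₁−ω₀ = (0.04377143, 0.03762500, 0.04160000)
τ = I·(Δω/dt) + ω₀×(Iω₀) = (0.1400, 0.1100, 0.0400)
Δv = v₁−v₀ = (0.10133333, 0.03200000, 0.01866667)
F = m·Δv/dt = (3.8000, 1.2000, 0.7000)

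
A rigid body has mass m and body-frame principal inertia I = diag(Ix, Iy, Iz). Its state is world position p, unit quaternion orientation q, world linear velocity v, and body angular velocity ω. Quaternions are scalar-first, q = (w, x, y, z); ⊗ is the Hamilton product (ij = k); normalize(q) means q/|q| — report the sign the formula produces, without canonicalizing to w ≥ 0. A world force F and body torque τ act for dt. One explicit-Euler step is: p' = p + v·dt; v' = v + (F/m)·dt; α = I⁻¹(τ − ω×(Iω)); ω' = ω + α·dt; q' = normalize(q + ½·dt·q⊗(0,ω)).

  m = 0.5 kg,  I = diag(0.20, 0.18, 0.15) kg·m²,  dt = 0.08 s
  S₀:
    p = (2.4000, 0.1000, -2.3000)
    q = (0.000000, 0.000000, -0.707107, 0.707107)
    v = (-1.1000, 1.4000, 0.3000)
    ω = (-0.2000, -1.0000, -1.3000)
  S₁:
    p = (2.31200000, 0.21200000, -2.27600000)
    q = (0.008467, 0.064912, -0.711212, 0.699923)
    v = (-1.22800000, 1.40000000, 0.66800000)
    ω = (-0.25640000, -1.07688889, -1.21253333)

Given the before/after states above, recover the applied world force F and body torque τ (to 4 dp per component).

rate change Δω = (-0.05640000, -0.07688889, 0.08746667)
gyro term ω₀×Iω₀ = (-0.0390, 0.0130, -0.0040)
applied torque τ = (-0.1800, -0.1600, 0.1600)
Δv = v₁−v₀ = (-0.12800000, 0.00000000, 0.36800000)
F = m·Δv/dt = (-0.8000, 0.0000, 2.3000)

F = (-0.8000, 0.0000, 2.3000)
τ = (-0.1800, -0.1600, 0.1600)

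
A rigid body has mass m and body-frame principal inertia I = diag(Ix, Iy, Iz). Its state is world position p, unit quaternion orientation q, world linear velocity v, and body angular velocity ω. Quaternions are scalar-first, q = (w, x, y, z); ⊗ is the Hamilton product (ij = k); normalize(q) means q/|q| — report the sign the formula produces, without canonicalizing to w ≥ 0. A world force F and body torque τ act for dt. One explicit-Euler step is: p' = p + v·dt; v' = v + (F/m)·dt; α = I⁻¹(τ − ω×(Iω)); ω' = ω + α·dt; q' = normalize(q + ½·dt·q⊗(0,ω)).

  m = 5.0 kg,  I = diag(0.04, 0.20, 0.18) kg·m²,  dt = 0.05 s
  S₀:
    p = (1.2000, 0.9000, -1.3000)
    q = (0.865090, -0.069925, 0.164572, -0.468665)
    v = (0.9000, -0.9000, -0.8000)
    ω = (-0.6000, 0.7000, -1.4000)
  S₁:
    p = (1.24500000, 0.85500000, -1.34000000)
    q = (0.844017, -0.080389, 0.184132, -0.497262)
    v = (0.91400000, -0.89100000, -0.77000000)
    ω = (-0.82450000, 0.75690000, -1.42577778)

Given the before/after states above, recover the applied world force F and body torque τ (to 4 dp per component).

Δω = ω₁−ω₀ = (-0.22450000, 0.05690000, -0.02577778)
τ = I·(Δω/dt) + ω₀×(Iω₀) = (-0.1600, 0.1100, -0.1600)
Δv = v₁−v₀ = (0.01400000, 0.00900000, 0.03000000)
F = m·Δv/dt = (1.4000, 0.9000, 3.0000)

F = (1.4000, 0.9000, 3.0000)
τ = (-0.1600, 0.1100, -0.1600)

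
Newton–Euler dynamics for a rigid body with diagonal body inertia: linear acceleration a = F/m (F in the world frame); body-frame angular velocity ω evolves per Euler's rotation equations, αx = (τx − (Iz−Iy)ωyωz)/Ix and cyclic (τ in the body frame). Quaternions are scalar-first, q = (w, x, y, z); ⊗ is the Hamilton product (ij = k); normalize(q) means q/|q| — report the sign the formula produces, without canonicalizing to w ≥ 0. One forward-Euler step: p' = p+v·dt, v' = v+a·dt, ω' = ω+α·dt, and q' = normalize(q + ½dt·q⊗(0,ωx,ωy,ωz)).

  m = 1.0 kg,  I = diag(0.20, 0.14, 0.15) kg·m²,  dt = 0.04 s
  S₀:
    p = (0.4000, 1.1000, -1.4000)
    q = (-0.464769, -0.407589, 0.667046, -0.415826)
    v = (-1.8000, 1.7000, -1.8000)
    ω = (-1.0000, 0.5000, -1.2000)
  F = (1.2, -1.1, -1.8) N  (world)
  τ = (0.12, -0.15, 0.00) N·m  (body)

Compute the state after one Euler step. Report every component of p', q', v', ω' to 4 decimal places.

p' = (0.3280, 1.1680, -1.4720)
q' = (-0.4893, -0.4099, 0.6606, -0.3952)
v' = (-1.7520, 1.6560, -1.8720)
ω' = (-0.9748, 0.4400, -1.2080)

precession coupling ω×(Iω) = (-0.0060, 0.0600, 0.0300)
(τ − ω×Iω)/I = (0.6300, -1.5000, -0.2000)
ω + α·dt = (-0.9748, 0.4400, -1.2080)
2q̇ = q⊗(0,ω) = (-1.2401032, -0.1277732, -0.3056653, 1.0209743)
q' = normalize(q + ½dt·q⊗(0,ω)) = (-0.4893, -0.4099, 0.6606, -0.3952)
linear accel F/m = (1.2000, -1.1000, -1.8000)
new position p' = (0.3280, 1.1680, -1.4720)
v + (F/m)dt = (-1.7520, 1.6560, -1.8720)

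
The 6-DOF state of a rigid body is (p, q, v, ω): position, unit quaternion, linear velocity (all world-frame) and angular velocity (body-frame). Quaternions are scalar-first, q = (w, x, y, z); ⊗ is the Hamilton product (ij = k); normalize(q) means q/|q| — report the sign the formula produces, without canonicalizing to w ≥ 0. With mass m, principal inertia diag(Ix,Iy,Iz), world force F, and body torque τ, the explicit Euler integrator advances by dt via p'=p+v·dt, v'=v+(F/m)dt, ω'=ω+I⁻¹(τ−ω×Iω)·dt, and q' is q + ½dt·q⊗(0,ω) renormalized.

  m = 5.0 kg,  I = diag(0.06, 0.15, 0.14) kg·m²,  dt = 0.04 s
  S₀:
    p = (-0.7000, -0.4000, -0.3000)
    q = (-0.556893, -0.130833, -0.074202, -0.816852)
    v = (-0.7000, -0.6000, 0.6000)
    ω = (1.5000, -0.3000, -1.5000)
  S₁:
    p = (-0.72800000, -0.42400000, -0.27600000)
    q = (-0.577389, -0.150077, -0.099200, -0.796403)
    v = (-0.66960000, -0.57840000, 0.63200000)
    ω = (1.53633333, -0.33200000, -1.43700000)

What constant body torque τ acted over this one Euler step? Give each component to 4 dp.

rate change Δω = (0.03633333, -0.03200000, 0.06300000)
I·α + gyro = (0.0500, 0.0600, 0.1800)

τ = (0.0500, 0.0600, 0.1800)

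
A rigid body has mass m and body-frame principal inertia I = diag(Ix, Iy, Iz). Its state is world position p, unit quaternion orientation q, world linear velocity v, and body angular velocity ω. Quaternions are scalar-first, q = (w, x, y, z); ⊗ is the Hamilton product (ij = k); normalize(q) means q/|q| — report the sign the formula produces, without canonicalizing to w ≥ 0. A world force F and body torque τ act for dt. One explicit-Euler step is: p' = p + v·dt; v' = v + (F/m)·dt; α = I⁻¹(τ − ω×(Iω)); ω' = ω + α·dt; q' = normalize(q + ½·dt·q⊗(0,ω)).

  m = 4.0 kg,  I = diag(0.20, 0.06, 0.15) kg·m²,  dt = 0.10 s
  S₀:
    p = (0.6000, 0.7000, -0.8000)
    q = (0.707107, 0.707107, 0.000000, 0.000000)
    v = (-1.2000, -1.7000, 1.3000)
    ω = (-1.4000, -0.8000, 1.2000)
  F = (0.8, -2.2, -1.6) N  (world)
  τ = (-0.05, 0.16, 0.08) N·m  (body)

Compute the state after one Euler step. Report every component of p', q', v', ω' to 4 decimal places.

linear accel F/m = (0.2000, -0.5500, -0.4000)
p' = p + v·dt = (0.4800, 0.5300, -0.6700)
new velocity v' = (-1.1800, -1.7550, 1.2600)
precession coupling ω×(Iω) = (-0.0864, -0.0840, -0.1568)
angular accel α = (0.1820, 4.0667, 1.5787)
ω + α·dt = (-1.3818, -0.3933, 1.3579)
Hamilton product q⊗(0,ω) = (0.9899498, -0.9899498, -1.4142140, 0.2828428)
updated quaternion q' = (0.7528, 0.6543, -0.0704, 0.0141)

p' = (0.4800, 0.5300, -0.6700)
q' = (0.7528, 0.6543, -0.0704, 0.0141)
v' = (-1.1800, -1.7550, 1.2600)
ω' = (-1.3818, -0.3933, 1.3579)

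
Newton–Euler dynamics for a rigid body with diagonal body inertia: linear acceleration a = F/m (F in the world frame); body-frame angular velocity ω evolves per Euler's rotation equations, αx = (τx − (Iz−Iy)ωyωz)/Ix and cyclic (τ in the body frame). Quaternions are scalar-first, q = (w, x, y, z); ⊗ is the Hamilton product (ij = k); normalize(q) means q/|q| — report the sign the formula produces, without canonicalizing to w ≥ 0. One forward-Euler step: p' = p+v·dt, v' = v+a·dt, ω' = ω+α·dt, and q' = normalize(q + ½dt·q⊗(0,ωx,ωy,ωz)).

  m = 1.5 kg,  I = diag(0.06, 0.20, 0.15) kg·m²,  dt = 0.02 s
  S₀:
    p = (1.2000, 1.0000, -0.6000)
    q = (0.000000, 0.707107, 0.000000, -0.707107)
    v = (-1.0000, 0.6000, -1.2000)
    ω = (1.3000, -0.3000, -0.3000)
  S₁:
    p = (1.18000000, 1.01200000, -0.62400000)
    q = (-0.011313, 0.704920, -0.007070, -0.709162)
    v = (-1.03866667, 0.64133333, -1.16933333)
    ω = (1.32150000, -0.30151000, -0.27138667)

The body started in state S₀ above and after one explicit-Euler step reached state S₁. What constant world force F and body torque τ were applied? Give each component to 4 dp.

velocity change Δv = (-0.03866667, 0.04133333, 0.03066667)
m·(v₁−v₀)/dt = (-2.9000, 3.1000, 2.3000)
rate change Δω = (0.02150000, -0.00151000, 0.02861333)
I·α + gyro = (0.0600, 0.0200, 0.1600)

F = (-2.9000, 3.1000, 2.3000)
τ = (0.0600, 0.0200, 0.1600)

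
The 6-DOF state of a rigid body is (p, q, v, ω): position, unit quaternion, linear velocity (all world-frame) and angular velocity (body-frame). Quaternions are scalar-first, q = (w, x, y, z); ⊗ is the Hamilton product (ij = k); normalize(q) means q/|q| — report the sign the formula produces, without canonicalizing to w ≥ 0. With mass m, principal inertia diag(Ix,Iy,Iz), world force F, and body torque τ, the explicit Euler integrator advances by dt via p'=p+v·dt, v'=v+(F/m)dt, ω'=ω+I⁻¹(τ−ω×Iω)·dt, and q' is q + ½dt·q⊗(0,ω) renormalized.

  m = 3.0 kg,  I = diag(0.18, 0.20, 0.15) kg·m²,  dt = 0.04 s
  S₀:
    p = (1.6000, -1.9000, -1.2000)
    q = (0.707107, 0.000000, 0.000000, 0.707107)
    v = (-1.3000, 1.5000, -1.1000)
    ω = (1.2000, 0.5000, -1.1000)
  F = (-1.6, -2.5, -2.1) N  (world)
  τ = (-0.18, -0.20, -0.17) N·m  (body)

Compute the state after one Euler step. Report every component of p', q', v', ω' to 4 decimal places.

precession coupling ω×(Iω) = (0.0275, -0.0396, 0.0120)
angular accel α = (-1.1528, -0.8020, -1.2133)
ω + α·dt = (1.1539, 0.4679, -1.1485)
2q̇ = q⊗(0,ω) = (0.7778177, 0.4949749, 1.2020819, -0.7778177)
q' = normalize(q + ½dt·q⊗(0,ω)) = (0.7222, 0.0099, 0.0240, 0.6911)
a = F/m = (-0.5333, -0.8333, -0.7000)
new position p' = (1.5480, -1.8400, -1.2440)
v' = v + a·dt = (-1.3213, 1.4667, -1.1280)

p' = (1.5480, -1.8400, -1.2440)
q' = (0.7222, 0.0099, 0.0240, 0.6911)
v' = (-1.3213, 1.4667, -1.1280)
ω' = (1.1539, 0.4679, -1.1485)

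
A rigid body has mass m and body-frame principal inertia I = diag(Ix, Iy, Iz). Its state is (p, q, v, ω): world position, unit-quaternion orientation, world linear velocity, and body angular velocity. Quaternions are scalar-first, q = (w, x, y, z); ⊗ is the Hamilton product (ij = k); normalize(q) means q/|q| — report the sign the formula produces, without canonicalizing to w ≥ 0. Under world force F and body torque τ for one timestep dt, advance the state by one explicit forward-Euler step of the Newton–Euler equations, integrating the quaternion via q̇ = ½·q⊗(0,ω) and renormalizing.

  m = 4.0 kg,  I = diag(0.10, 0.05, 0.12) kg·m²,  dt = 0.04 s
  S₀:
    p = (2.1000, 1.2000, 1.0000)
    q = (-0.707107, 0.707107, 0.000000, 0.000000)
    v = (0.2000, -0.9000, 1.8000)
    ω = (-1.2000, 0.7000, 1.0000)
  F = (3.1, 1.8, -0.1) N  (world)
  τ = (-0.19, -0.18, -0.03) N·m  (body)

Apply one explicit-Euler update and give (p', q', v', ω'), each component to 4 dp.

p' = (2.1080, 1.1640, 1.0720)
q' = (-0.6897, 0.7237, -0.0240, -0.0042)
v' = (0.2310, -0.8820, 1.7990)
ω' = (-1.2956, 0.5368, 0.9760)

gyro term ω×Iω = (0.0490, 0.0240, 0.0420)
angular accel α = (-2.3900, -4.0800, -0.6000)
new body rate ω' = (-1.2956, 0.5368, 0.9760)
Hamilton product q⊗(0,ω) = (0.8485284, 0.8485284, -1.2020819, -0.2121321)
q' = normalize(q + ½dt·q⊗(0,ω)) = (-0.6897, 0.7237, -0.0240, -0.0042)
a = (0.7750, 0.4500, -0.0250)
new position p' = (2.1080, 1.1640, 1.0720)
v + (F/m)dt = (0.2310, -0.8820, 1.7990)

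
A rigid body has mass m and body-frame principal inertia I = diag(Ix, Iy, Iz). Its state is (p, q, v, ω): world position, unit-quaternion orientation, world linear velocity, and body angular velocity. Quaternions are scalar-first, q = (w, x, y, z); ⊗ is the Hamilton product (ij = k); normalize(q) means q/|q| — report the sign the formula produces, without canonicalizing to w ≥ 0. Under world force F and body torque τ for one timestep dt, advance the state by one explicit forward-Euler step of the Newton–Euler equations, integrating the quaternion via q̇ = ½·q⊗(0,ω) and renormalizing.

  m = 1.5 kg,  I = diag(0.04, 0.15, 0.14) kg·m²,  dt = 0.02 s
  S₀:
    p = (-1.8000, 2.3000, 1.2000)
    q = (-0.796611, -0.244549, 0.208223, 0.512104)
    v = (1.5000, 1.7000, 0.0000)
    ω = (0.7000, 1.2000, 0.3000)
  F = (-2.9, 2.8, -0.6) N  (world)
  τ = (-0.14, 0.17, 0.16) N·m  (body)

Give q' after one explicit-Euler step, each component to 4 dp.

q' = (-0.7989, -0.2556, 0.2030, 0.5053)

2q̇ = q⊗(0,ω) = (-0.2323145, -1.1096856, -0.5240957, -0.6781982)
updated quaternion q' = (-0.7989, -0.2556, 0.2030, 0.5053)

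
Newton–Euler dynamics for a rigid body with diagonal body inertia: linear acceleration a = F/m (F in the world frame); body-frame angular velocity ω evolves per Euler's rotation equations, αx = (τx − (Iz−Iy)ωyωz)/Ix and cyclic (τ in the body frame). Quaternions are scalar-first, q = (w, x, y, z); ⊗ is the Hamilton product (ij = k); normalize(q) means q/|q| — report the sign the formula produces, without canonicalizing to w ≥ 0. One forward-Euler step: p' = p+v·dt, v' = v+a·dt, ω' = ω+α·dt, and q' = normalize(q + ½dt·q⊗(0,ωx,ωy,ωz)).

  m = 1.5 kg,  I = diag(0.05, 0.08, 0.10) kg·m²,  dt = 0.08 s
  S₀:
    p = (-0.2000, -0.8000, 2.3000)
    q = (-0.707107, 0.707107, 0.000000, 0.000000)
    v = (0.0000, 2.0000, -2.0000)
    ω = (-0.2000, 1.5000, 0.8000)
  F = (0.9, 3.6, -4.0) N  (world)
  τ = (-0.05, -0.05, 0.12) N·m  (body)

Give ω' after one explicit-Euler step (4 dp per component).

angular accel α = (-1.4800, -0.7250, 1.2900)
new body rate ω' = (-0.3184, 1.4420, 0.9032)

ω' = (-0.3184, 1.4420, 0.9032)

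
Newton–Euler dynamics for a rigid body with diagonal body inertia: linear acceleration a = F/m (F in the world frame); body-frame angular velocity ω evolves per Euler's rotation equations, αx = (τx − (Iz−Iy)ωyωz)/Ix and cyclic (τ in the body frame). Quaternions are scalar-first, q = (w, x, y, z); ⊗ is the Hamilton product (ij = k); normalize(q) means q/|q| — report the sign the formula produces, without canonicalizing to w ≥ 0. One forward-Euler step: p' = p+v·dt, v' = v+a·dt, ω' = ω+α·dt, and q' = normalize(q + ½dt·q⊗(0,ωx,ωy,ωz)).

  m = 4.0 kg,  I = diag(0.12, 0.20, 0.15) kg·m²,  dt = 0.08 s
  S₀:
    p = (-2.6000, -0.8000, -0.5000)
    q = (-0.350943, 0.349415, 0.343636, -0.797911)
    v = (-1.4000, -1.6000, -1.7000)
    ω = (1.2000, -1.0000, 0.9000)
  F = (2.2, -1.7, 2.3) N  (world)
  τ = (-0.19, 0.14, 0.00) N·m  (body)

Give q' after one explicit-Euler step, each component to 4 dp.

q⊗(0,ω) = (0.6424579, -0.9097702, -0.9210237, -1.0776269)
updated quaternion q' = (-0.3244, 0.3122, 0.3060, -0.8388)

q' = (-0.3244, 0.3122, 0.3060, -0.8388)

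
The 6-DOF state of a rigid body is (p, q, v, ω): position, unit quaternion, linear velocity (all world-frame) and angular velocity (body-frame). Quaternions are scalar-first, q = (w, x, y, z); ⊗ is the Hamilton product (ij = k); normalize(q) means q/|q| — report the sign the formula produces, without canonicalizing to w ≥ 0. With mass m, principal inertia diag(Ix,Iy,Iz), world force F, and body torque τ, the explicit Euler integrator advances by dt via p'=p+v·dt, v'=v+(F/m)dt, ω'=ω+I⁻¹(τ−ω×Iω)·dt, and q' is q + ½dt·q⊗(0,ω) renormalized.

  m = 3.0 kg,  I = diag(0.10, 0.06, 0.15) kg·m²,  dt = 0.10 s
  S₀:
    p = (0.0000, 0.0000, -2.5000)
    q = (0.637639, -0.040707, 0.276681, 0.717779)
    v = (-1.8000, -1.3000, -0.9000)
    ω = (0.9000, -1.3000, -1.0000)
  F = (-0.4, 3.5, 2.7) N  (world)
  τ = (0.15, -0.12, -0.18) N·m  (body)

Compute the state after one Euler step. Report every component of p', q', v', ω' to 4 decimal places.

p' = (-0.1800, -0.1300, -2.5900)
q' = (0.6903, 0.0207, 0.2643, 0.6732)
v' = (-1.8133, -1.1833, -0.8100)
ω' = (0.9330, -1.5750, -1.1512)

a = (-0.1333, 1.1667, 0.9000)
p' = p + v·dt = (-0.1800, -0.1300, -2.5900)
v' = v + a·dt = (-1.8133, -1.1833, -0.8100)
ω×(Iω) gyroscopic = (0.1170, 0.0450, 0.0468)
(τ − ω×Iω)/I = (0.3300, -2.7500, -1.5120)
new body rate ω' = (0.9330, -1.5750, -1.1512)
q⊗(0,ω) = (1.1141006, 1.2303068, -0.2236366, -0.8337328)
q + ½dt·q⊗(0,ω), renormalized = (0.6903, 0.0207, 0.2643, 0.6732)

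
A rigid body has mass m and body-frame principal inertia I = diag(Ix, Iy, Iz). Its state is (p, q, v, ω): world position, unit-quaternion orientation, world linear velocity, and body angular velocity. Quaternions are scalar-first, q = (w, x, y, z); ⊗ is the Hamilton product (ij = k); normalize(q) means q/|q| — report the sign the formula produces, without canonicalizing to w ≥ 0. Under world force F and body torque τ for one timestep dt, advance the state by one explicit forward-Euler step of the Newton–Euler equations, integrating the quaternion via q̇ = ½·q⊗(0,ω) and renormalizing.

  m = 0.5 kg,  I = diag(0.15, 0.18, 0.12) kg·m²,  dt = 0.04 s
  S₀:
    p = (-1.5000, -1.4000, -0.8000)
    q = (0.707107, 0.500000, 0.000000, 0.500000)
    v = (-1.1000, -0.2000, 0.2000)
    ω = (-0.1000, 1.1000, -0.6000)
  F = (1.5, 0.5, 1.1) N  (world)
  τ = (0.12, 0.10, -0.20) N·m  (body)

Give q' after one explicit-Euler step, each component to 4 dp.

q' = (0.7139, 0.4874, 0.0205, 0.5024)

Hamilton product q⊗(0,ω) = (0.3500000, -0.6207107, 1.0278177, 0.1257358)
q + ½dt·q⊗(0,ω), renormalized = (0.7139, 0.4874, 0.0205, 0.5024)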